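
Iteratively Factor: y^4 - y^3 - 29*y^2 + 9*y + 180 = (y - 3)*(y^3 + 2*y^2 - 23*y - 60) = (y - 5)*(y - 3)*(y^2 + 7*y + 12) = (y - 5)*(y - 3)*(y + 3)*(y + 4)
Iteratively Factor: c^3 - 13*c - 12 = (c + 1)*(c^2 - c - 12) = (c - 4)*(c + 1)*(c + 3)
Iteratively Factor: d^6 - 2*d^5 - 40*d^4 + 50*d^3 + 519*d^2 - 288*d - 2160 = (d - 4)*(d^5 + 2*d^4 - 32*d^3 - 78*d^2 + 207*d + 540) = (d - 4)*(d + 3)*(d^4 - d^3 - 29*d^2 + 9*d + 180) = (d - 4)*(d - 3)*(d + 3)*(d^3 + 2*d^2 - 23*d - 60) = (d - 5)*(d - 4)*(d - 3)*(d + 3)*(d^2 + 7*d + 12) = (d - 5)*(d - 4)*(d - 3)*(d + 3)^2*(d + 4)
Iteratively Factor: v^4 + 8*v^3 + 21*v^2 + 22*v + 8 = (v + 1)*(v^3 + 7*v^2 + 14*v + 8) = (v + 1)*(v + 2)*(v^2 + 5*v + 4) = (v + 1)*(v + 2)*(v + 4)*(v + 1)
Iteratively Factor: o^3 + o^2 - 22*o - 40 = (o - 5)*(o^2 + 6*o + 8) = (o - 5)*(o + 2)*(o + 4)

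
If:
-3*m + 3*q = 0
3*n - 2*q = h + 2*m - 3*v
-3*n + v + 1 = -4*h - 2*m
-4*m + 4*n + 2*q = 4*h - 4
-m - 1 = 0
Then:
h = -11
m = -1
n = -25/2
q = -1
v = 15/2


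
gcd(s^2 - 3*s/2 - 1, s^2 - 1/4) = s + 1/2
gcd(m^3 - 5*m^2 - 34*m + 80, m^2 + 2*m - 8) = m - 2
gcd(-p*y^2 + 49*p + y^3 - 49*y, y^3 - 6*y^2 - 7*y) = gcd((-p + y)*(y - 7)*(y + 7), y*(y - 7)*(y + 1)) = y - 7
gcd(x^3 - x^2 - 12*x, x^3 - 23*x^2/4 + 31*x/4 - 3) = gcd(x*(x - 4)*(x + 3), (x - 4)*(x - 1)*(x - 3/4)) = x - 4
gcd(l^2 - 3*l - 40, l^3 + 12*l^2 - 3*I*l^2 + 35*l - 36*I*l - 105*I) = l + 5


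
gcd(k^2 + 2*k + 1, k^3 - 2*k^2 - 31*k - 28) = k + 1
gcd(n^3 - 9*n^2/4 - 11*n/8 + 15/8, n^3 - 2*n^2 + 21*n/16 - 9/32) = n - 3/4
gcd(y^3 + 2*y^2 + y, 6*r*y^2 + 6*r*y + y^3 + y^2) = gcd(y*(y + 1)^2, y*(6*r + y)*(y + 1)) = y^2 + y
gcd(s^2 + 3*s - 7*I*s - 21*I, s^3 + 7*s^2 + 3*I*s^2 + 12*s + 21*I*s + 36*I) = s + 3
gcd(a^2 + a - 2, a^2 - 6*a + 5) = a - 1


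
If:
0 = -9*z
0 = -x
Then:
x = 0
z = 0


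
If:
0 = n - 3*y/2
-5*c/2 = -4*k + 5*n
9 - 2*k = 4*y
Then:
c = 36/5 - 31*y/5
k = 9/2 - 2*y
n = 3*y/2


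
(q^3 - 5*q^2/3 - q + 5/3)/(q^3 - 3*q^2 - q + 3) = (q - 5/3)/(q - 3)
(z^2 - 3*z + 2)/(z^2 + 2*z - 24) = (z^2 - 3*z + 2)/(z^2 + 2*z - 24)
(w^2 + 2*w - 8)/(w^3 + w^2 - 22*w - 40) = (w - 2)/(w^2 - 3*w - 10)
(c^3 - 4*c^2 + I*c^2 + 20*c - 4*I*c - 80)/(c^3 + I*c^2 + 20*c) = (c - 4)/c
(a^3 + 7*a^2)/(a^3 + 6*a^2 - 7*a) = a/(a - 1)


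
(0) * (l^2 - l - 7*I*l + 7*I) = 0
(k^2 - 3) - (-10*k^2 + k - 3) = 11*k^2 - k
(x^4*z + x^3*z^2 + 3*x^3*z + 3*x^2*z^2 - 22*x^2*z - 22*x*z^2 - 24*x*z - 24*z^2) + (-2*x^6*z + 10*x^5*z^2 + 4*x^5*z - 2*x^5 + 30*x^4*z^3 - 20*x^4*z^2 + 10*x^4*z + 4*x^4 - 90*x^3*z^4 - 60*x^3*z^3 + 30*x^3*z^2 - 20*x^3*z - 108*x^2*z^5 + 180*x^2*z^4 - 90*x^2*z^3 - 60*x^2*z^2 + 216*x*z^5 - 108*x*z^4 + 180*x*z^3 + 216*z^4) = -2*x^6*z + 10*x^5*z^2 + 4*x^5*z - 2*x^5 + 30*x^4*z^3 - 20*x^4*z^2 + 11*x^4*z + 4*x^4 - 90*x^3*z^4 - 60*x^3*z^3 + 31*x^3*z^2 - 17*x^3*z - 108*x^2*z^5 + 180*x^2*z^4 - 90*x^2*z^3 - 57*x^2*z^2 - 22*x^2*z + 216*x*z^5 - 108*x*z^4 + 180*x*z^3 - 22*x*z^2 - 24*x*z + 216*z^4 - 24*z^2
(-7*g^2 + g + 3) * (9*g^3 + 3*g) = -63*g^5 + 9*g^4 + 6*g^3 + 3*g^2 + 9*g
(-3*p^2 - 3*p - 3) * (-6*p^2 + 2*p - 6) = 18*p^4 + 12*p^3 + 30*p^2 + 12*p + 18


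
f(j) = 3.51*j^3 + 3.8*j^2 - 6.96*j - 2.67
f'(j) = 10.53*j^2 + 7.6*j - 6.96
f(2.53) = 60.89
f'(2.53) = 79.67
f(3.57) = 180.62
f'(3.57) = 154.38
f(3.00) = 105.42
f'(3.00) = 110.61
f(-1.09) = 4.89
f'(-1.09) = -2.73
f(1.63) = 11.28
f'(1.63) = 33.41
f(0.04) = -2.94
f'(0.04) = -6.64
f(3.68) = 198.10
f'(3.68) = 163.61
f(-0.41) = 0.58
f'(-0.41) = -8.31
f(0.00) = -2.67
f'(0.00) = -6.96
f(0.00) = -2.67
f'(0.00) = -6.96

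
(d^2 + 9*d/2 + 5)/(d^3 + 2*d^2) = (d + 5/2)/d^2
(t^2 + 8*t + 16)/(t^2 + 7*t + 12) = (t + 4)/(t + 3)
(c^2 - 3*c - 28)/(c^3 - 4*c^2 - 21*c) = (c + 4)/(c*(c + 3))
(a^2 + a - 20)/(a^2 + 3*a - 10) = (a - 4)/(a - 2)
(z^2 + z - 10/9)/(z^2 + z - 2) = (z^2 + z - 10/9)/(z^2 + z - 2)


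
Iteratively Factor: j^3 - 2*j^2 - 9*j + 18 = (j + 3)*(j^2 - 5*j + 6) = (j - 2)*(j + 3)*(j - 3)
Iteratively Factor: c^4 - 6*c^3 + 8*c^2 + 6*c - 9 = (c - 3)*(c^3 - 3*c^2 - c + 3) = (c - 3)*(c - 1)*(c^2 - 2*c - 3) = (c - 3)*(c - 1)*(c + 1)*(c - 3)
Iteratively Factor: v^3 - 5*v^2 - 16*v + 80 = (v - 4)*(v^2 - v - 20) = (v - 4)*(v + 4)*(v - 5)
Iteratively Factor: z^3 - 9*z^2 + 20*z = (z - 4)*(z^2 - 5*z) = (z - 5)*(z - 4)*(z)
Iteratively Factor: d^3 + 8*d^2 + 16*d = (d + 4)*(d^2 + 4*d) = d*(d + 4)*(d + 4)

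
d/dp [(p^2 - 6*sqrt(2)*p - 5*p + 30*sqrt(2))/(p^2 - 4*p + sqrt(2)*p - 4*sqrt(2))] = (p^2 + 7*sqrt(2)*p^2 - 68*sqrt(2)*p - 12 + 140*sqrt(2))/(p^4 - 8*p^3 + 2*sqrt(2)*p^3 - 16*sqrt(2)*p^2 + 18*p^2 - 16*p + 32*sqrt(2)*p + 32)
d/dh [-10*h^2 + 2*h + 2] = 2 - 20*h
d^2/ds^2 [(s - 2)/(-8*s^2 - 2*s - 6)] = (-(s - 2)*(8*s + 1)^2 + (12*s - 7)*(4*s^2 + s + 3))/(4*s^2 + s + 3)^3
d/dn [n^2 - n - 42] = 2*n - 1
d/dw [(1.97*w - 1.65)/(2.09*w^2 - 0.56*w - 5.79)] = (-4.1173*w^2 + 6.897*w - 12.3303)/(4.3681*w^4 - 2.3408*w^3 - 23.8886*w^2 + 6.4848*w + 33.5241)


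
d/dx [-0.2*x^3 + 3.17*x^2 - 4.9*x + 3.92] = -0.6*x^2 + 6.34*x - 4.9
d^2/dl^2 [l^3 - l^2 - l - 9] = 6*l - 2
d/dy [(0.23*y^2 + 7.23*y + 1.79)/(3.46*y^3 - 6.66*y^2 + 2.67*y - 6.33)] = (-0.7958*y^4 - 50.0316*y^3 + 30.1857*y^2 + 20.931*y - 50.5452)/(11.9716*y^6 - 46.0872*y^5 + 62.832*y^4 - 79.368*y^3 + 91.4445*y^2 - 33.8022*y + 40.0689)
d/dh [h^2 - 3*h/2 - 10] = 2*h - 3/2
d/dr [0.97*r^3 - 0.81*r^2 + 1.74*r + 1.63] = 2.91*r^2 - 1.62*r + 1.74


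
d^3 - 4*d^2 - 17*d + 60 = (d - 5)*(d - 3)*(d + 4)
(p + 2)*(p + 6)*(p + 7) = p^3 + 15*p^2 + 68*p + 84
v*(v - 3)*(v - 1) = v^3 - 4*v^2 + 3*v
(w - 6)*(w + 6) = w^2 - 36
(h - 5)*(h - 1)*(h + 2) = h^3 - 4*h^2 - 7*h + 10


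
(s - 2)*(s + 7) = s^2 + 5*s - 14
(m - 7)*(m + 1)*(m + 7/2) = m^3 - 5*m^2/2 - 28*m - 49/2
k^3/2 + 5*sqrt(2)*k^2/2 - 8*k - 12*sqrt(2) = (k/2 + sqrt(2)/2)*(k - 2*sqrt(2))*(k + 6*sqrt(2))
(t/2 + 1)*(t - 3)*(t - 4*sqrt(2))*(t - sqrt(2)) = t^4/2 - 5*sqrt(2)*t^3/2 - t^3/2 + t^2 + 5*sqrt(2)*t^2/2 - 4*t + 15*sqrt(2)*t - 24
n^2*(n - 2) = n^3 - 2*n^2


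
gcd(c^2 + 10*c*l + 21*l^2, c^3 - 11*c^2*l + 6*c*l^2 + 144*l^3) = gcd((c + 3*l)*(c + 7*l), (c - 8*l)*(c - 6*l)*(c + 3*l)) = c + 3*l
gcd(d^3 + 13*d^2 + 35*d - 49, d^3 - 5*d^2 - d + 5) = d - 1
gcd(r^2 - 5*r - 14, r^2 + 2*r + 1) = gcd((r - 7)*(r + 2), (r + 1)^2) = 1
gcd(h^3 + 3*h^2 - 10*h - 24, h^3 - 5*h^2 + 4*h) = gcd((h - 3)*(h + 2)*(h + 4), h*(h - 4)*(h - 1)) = 1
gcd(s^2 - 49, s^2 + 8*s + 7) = s + 7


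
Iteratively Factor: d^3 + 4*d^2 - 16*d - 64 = (d - 4)*(d^2 + 8*d + 16) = (d - 4)*(d + 4)*(d + 4)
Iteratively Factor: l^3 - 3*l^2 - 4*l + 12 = (l - 3)*(l^2 - 4) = (l - 3)*(l + 2)*(l - 2)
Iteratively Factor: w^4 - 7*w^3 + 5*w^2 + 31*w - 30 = (w + 2)*(w^3 - 9*w^2 + 23*w - 15) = (w - 3)*(w + 2)*(w^2 - 6*w + 5) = (w - 3)*(w - 1)*(w + 2)*(w - 5)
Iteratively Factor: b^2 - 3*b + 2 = (b - 2)*(b - 1)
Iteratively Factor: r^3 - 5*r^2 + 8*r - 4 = (r - 2)*(r^2 - 3*r + 2) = (r - 2)*(r - 1)*(r - 2)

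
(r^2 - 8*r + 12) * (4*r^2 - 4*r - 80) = 4*r^4 - 36*r^3 + 592*r - 960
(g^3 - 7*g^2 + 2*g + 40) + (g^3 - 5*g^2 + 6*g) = 2*g^3 - 12*g^2 + 8*g + 40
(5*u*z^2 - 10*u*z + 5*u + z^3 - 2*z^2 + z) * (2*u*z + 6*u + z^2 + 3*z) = 10*u^2*z^3 + 10*u^2*z^2 - 50*u^2*z + 30*u^2 + 7*u*z^4 + 7*u*z^3 - 35*u*z^2 + 21*u*z + z^5 + z^4 - 5*z^3 + 3*z^2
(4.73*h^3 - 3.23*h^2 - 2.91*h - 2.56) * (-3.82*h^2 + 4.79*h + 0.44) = -18.0686*h^5 + 34.9953*h^4 - 2.2743*h^3 - 5.5809*h^2 - 13.5428*h - 1.1264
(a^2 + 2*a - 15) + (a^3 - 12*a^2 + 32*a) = a^3 - 11*a^2 + 34*a - 15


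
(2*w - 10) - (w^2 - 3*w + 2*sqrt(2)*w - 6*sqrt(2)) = -w^2 - 2*sqrt(2)*w + 5*w - 10 + 6*sqrt(2)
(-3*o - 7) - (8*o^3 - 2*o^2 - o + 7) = -8*o^3 + 2*o^2 - 2*o - 14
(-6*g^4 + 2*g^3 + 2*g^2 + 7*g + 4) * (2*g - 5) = -12*g^5 + 34*g^4 - 6*g^3 + 4*g^2 - 27*g - 20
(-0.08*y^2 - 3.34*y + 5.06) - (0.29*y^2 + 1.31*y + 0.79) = -0.37*y^2 - 4.65*y + 4.27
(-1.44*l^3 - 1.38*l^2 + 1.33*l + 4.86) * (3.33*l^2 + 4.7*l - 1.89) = -4.7952*l^5 - 11.3634*l^4 + 0.6645*l^3 + 25.043*l^2 + 20.3283*l - 9.1854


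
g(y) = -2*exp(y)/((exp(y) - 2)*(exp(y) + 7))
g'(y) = -2*exp(y)/((exp(y) - 2)*(exp(y) + 7)) + 2*exp(2*y)/((exp(y) - 2)*(exp(y) + 7)^2) + 2*exp(2*y)/((exp(y) - 2)^2*(exp(y) + 7))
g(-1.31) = 0.04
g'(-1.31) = 0.05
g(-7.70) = 0.00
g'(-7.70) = 0.00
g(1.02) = -0.73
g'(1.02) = 2.11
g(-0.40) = 0.13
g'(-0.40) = 0.19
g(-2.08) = 0.02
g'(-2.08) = 0.02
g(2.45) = -0.13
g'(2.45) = 0.11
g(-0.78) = 0.08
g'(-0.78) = 0.10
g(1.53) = -0.30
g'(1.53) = 0.35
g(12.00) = 0.00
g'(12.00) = 0.00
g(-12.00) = 0.00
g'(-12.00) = 0.00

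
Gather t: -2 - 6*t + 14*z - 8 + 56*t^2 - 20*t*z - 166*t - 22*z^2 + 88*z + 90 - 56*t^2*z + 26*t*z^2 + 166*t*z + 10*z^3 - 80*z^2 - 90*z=t^2*(56 - 56*z) + t*(26*z^2 + 146*z - 172) + 10*z^3 - 102*z^2 + 12*z + 80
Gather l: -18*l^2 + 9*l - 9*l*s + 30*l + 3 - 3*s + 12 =-18*l^2 + l*(39 - 9*s) - 3*s + 15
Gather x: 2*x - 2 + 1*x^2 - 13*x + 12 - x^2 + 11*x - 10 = 0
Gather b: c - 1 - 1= c - 2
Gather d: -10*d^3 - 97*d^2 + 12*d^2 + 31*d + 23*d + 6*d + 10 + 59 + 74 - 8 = -10*d^3 - 85*d^2 + 60*d + 135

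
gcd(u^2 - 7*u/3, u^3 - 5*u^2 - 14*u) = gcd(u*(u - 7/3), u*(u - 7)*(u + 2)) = u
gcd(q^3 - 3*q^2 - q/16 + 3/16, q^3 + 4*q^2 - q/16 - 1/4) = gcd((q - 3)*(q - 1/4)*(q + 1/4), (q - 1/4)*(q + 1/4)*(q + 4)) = q^2 - 1/16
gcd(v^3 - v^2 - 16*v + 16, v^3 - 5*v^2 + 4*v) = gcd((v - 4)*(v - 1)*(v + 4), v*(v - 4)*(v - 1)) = v^2 - 5*v + 4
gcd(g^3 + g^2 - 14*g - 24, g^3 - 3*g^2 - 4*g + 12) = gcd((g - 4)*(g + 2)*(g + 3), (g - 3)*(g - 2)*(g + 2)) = g + 2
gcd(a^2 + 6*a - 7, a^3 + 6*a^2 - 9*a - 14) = a + 7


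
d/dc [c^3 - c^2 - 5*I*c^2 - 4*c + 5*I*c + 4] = 3*c^2 - 2*c - 10*I*c - 4 + 5*I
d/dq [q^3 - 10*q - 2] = 3*q^2 - 10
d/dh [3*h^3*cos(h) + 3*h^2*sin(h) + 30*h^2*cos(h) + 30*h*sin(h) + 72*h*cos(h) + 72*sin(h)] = -3*h^3*sin(h) - 30*h^2*sin(h) + 12*h^2*cos(h) - 66*h*sin(h) + 90*h*cos(h) + 30*sin(h) + 144*cos(h)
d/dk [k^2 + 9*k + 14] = 2*k + 9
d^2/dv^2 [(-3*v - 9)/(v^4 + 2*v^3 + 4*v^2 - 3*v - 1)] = 6*(-(v + 3)*(4*v^3 + 6*v^2 + 8*v - 3)^2 + (4*v^3 + 6*v^2 + 8*v + 2*(v + 3)*(3*v^2 + 3*v + 2) - 3)*(v^4 + 2*v^3 + 4*v^2 - 3*v - 1))/(v^4 + 2*v^3 + 4*v^2 - 3*v - 1)^3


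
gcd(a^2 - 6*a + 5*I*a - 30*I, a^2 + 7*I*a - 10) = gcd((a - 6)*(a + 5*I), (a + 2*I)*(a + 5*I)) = a + 5*I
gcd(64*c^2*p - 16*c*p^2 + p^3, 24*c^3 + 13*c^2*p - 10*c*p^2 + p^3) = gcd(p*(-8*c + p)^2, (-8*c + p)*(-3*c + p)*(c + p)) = -8*c + p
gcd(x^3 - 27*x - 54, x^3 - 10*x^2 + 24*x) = x - 6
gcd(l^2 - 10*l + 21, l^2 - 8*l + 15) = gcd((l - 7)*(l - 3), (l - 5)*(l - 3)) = l - 3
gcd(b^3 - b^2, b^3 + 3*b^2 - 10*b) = b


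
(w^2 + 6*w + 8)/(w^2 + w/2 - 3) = 2*(w + 4)/(2*w - 3)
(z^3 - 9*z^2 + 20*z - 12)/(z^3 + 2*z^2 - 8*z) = (z^2 - 7*z + 6)/(z*(z + 4))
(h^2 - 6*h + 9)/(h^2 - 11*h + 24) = (h - 3)/(h - 8)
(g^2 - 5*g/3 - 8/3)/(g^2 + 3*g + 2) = (g - 8/3)/(g + 2)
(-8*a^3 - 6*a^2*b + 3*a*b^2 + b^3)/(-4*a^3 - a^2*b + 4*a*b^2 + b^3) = (2*a - b)/(a - b)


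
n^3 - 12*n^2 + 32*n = n*(n - 8)*(n - 4)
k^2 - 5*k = k*(k - 5)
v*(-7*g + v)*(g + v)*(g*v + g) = -7*g^3*v^2 - 7*g^3*v - 6*g^2*v^3 - 6*g^2*v^2 + g*v^4 + g*v^3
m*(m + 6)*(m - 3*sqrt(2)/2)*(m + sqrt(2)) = m^4 - sqrt(2)*m^3/2 + 6*m^3 - 3*sqrt(2)*m^2 - 3*m^2 - 18*m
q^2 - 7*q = q*(q - 7)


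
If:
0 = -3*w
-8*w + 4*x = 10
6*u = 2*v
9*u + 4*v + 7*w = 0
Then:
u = 0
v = 0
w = 0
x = 5/2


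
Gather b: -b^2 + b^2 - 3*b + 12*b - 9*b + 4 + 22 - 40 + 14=0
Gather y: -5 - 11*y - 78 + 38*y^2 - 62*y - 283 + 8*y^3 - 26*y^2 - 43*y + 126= 8*y^3 + 12*y^2 - 116*y - 240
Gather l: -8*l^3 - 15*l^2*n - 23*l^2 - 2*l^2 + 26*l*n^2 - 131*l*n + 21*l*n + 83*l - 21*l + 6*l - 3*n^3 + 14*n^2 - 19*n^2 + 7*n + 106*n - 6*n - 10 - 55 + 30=-8*l^3 + l^2*(-15*n - 25) + l*(26*n^2 - 110*n + 68) - 3*n^3 - 5*n^2 + 107*n - 35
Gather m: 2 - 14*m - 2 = -14*m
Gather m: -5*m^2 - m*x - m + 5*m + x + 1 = -5*m^2 + m*(4 - x) + x + 1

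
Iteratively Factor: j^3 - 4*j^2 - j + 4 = (j + 1)*(j^2 - 5*j + 4) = (j - 1)*(j + 1)*(j - 4)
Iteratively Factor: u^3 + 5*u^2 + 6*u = (u + 2)*(u^2 + 3*u) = u*(u + 2)*(u + 3)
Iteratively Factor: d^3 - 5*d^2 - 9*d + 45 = (d - 5)*(d^2 - 9) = (d - 5)*(d + 3)*(d - 3)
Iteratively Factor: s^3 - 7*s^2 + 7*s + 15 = (s - 5)*(s^2 - 2*s - 3) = (s - 5)*(s - 3)*(s + 1)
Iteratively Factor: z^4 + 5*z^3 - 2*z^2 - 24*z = (z - 2)*(z^3 + 7*z^2 + 12*z) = z*(z - 2)*(z^2 + 7*z + 12) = z*(z - 2)*(z + 3)*(z + 4)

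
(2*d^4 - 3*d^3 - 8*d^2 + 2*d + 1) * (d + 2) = 2*d^5 + d^4 - 14*d^3 - 14*d^2 + 5*d + 2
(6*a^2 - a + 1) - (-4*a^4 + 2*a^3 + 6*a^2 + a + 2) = 4*a^4 - 2*a^3 - 2*a - 1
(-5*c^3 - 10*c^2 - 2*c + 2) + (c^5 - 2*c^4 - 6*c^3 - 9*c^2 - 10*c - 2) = c^5 - 2*c^4 - 11*c^3 - 19*c^2 - 12*c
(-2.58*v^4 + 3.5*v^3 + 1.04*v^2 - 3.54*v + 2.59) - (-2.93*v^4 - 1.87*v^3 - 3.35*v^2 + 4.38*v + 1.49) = 0.35*v^4 + 5.37*v^3 + 4.39*v^2 - 7.92*v + 1.1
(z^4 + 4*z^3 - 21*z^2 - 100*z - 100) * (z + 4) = z^5 + 8*z^4 - 5*z^3 - 184*z^2 - 500*z - 400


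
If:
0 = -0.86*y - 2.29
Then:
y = -2.66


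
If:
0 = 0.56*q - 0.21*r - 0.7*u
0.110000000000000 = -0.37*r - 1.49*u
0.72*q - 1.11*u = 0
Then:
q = -0.10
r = -0.05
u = -0.06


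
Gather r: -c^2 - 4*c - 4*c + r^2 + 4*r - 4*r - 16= -c^2 - 8*c + r^2 - 16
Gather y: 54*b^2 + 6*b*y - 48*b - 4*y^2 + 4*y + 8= 54*b^2 - 48*b - 4*y^2 + y*(6*b + 4) + 8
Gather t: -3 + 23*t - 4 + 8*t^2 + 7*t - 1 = 8*t^2 + 30*t - 8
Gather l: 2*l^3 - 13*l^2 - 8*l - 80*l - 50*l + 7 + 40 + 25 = 2*l^3 - 13*l^2 - 138*l + 72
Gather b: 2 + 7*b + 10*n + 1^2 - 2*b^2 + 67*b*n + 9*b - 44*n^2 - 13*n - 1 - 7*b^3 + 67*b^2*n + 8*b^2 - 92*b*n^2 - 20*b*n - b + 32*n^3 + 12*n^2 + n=-7*b^3 + b^2*(67*n + 6) + b*(-92*n^2 + 47*n + 15) + 32*n^3 - 32*n^2 - 2*n + 2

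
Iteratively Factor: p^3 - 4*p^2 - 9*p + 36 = (p - 4)*(p^2 - 9) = (p - 4)*(p + 3)*(p - 3)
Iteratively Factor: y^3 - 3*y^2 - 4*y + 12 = (y + 2)*(y^2 - 5*y + 6) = (y - 2)*(y + 2)*(y - 3)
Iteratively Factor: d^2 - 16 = (d - 4)*(d + 4)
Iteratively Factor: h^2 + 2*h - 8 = (h + 4)*(h - 2)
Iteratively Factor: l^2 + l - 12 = (l - 3)*(l + 4)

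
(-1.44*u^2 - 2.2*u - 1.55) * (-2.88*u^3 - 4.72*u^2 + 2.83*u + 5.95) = 4.1472*u^5 + 13.1328*u^4 + 10.7728*u^3 - 7.478*u^2 - 17.4765*u - 9.2225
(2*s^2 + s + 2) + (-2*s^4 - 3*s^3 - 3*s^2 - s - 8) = -2*s^4 - 3*s^3 - s^2 - 6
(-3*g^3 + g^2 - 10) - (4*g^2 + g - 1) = -3*g^3 - 3*g^2 - g - 9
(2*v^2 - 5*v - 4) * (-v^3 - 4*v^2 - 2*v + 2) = -2*v^5 - 3*v^4 + 20*v^3 + 30*v^2 - 2*v - 8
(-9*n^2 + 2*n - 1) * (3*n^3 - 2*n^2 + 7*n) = -27*n^5 + 24*n^4 - 70*n^3 + 16*n^2 - 7*n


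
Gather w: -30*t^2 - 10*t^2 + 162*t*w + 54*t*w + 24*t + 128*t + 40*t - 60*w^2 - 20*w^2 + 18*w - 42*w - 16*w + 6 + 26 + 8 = -40*t^2 + 192*t - 80*w^2 + w*(216*t - 40) + 40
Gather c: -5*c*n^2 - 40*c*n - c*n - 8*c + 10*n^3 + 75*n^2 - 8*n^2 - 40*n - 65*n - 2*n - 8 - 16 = c*(-5*n^2 - 41*n - 8) + 10*n^3 + 67*n^2 - 107*n - 24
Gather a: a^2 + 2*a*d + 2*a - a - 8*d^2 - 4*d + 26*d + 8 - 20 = a^2 + a*(2*d + 1) - 8*d^2 + 22*d - 12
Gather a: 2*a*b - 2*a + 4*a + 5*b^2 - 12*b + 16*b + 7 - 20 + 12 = a*(2*b + 2) + 5*b^2 + 4*b - 1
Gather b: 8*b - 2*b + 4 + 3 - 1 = 6*b + 6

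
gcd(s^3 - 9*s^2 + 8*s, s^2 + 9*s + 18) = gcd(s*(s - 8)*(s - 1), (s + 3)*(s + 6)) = 1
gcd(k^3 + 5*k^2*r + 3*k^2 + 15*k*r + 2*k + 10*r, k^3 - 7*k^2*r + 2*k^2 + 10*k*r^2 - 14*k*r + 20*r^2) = k + 2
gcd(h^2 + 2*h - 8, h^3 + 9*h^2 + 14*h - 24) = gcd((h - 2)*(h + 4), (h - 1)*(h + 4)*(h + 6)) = h + 4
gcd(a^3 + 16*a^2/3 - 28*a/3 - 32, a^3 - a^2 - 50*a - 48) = a + 6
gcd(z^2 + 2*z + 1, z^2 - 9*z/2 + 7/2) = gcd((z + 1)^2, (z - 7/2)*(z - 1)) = 1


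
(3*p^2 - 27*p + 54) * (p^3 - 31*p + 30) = 3*p^5 - 27*p^4 - 39*p^3 + 927*p^2 - 2484*p + 1620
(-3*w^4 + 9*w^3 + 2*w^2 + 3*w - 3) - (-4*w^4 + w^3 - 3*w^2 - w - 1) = w^4 + 8*w^3 + 5*w^2 + 4*w - 2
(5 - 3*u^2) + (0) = 5 - 3*u^2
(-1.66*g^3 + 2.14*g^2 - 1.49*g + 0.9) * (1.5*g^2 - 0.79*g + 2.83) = -2.49*g^5 + 4.5214*g^4 - 8.6234*g^3 + 8.5833*g^2 - 4.9277*g + 2.547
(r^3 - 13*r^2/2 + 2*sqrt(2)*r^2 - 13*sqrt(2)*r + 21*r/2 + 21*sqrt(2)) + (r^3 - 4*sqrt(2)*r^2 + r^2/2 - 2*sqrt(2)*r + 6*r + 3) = 2*r^3 - 6*r^2 - 2*sqrt(2)*r^2 - 15*sqrt(2)*r + 33*r/2 + 3 + 21*sqrt(2)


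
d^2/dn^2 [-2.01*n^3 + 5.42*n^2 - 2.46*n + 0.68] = 10.84 - 12.06*n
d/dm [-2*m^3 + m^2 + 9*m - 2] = -6*m^2 + 2*m + 9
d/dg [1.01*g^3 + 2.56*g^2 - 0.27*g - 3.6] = 3.03*g^2 + 5.12*g - 0.27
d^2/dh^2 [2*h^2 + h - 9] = 4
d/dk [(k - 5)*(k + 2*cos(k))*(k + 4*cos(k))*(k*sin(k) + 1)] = (5 - k)*(k + 2*cos(k))*(k*sin(k) + 1)*(4*sin(k) - 1) + (5 - k)*(k + 4*cos(k))*(k*sin(k) + 1)*(2*sin(k) - 1) + (k - 5)*(k + 2*cos(k))*(k + 4*cos(k))*(k*cos(k) + sin(k)) + (k + 2*cos(k))*(k + 4*cos(k))*(k*sin(k) + 1)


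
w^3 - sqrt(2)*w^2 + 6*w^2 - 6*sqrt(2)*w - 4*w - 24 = (w + 6)*(w - 2*sqrt(2))*(w + sqrt(2))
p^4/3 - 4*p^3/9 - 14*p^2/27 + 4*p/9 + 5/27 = (p/3 + 1/3)*(p - 5/3)*(p - 1)*(p + 1/3)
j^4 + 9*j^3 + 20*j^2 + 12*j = j*(j + 1)*(j + 2)*(j + 6)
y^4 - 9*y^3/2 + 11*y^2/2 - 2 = (y - 2)^2*(y - 1)*(y + 1/2)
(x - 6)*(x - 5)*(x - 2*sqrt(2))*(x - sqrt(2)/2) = x^4 - 11*x^3 - 5*sqrt(2)*x^3/2 + 32*x^2 + 55*sqrt(2)*x^2/2 - 75*sqrt(2)*x - 22*x + 60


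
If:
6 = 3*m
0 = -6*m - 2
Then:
No Solution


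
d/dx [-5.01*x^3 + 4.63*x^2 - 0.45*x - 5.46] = -15.03*x^2 + 9.26*x - 0.45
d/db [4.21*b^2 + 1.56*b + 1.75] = 8.42*b + 1.56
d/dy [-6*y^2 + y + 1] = 1 - 12*y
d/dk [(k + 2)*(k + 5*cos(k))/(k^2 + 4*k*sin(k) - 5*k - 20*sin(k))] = (-(k + 2)*(k + 5*cos(k))*(4*k*cos(k) + 2*k + 4*sin(k) - 20*cos(k) - 5) + (k - (k + 2)*(5*sin(k) - 1) + 5*cos(k))*(k^2 + 4*k*sin(k) - 5*k - 20*sin(k)))/((k - 5)^2*(k + 4*sin(k))^2)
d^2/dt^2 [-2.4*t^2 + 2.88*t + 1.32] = -4.80000000000000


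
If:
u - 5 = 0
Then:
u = 5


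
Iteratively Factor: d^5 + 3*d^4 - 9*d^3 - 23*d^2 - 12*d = (d + 1)*(d^4 + 2*d^3 - 11*d^2 - 12*d) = (d + 1)^2*(d^3 + d^2 - 12*d) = (d - 3)*(d + 1)^2*(d^2 + 4*d) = d*(d - 3)*(d + 1)^2*(d + 4)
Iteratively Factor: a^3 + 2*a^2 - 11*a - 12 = (a - 3)*(a^2 + 5*a + 4) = (a - 3)*(a + 1)*(a + 4)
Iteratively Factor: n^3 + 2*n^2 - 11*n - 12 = (n + 4)*(n^2 - 2*n - 3) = (n - 3)*(n + 4)*(n + 1)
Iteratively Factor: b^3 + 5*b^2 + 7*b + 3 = (b + 1)*(b^2 + 4*b + 3) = (b + 1)*(b + 3)*(b + 1)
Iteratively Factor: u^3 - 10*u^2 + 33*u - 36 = (u - 3)*(u^2 - 7*u + 12) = (u - 3)^2*(u - 4)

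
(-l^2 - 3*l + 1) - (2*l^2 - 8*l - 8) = -3*l^2 + 5*l + 9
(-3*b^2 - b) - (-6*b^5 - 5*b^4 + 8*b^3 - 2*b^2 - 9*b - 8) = 6*b^5 + 5*b^4 - 8*b^3 - b^2 + 8*b + 8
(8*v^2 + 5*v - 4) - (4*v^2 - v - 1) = 4*v^2 + 6*v - 3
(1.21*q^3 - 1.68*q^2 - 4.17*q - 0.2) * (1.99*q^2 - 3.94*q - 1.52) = 2.4079*q^5 - 8.1106*q^4 - 3.5183*q^3 + 18.5854*q^2 + 7.1264*q + 0.304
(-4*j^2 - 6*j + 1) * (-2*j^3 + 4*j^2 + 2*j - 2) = 8*j^5 - 4*j^4 - 34*j^3 + 14*j - 2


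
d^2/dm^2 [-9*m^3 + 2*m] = -54*m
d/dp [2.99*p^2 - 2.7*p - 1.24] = 5.98*p - 2.7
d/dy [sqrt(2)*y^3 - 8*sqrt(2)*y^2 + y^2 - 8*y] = 3*sqrt(2)*y^2 - 16*sqrt(2)*y + 2*y - 8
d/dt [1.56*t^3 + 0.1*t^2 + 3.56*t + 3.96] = 4.68*t^2 + 0.2*t + 3.56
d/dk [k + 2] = 1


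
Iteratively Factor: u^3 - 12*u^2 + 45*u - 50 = (u - 2)*(u^2 - 10*u + 25) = (u - 5)*(u - 2)*(u - 5)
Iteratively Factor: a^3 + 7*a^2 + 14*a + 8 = (a + 1)*(a^2 + 6*a + 8) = (a + 1)*(a + 2)*(a + 4)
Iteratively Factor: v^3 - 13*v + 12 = (v - 3)*(v^2 + 3*v - 4) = (v - 3)*(v - 1)*(v + 4)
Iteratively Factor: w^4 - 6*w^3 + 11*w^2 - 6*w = (w - 3)*(w^3 - 3*w^2 + 2*w) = w*(w - 3)*(w^2 - 3*w + 2) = w*(w - 3)*(w - 2)*(w - 1)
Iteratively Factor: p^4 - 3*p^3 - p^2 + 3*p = (p - 1)*(p^3 - 2*p^2 - 3*p) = (p - 3)*(p - 1)*(p^2 + p) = p*(p - 3)*(p - 1)*(p + 1)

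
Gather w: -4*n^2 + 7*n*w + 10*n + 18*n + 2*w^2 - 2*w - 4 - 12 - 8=-4*n^2 + 28*n + 2*w^2 + w*(7*n - 2) - 24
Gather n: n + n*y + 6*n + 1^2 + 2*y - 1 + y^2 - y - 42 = n*(y + 7) + y^2 + y - 42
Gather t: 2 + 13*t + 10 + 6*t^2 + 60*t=6*t^2 + 73*t + 12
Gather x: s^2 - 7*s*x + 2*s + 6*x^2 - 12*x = s^2 + 2*s + 6*x^2 + x*(-7*s - 12)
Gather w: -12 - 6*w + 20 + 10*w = 4*w + 8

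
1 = 1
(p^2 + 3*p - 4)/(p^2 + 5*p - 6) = (p + 4)/(p + 6)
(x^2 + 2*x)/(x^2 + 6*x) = (x + 2)/(x + 6)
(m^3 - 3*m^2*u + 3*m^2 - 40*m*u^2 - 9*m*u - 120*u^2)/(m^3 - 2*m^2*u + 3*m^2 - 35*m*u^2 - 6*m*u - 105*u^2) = (-m + 8*u)/(-m + 7*u)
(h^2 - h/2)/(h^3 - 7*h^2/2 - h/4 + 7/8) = 4*h/(4*h^2 - 12*h - 7)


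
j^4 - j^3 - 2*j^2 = j^2*(j - 2)*(j + 1)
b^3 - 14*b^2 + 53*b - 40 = (b - 8)*(b - 5)*(b - 1)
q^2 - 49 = (q - 7)*(q + 7)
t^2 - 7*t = t*(t - 7)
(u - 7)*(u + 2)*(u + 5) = u^3 - 39*u - 70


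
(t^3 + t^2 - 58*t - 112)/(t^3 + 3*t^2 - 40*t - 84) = (t - 8)/(t - 6)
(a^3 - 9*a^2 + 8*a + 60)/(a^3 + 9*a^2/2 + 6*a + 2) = 2*(a^2 - 11*a + 30)/(2*a^2 + 5*a + 2)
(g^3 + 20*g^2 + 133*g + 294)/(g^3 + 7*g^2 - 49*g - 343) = (g + 6)/(g - 7)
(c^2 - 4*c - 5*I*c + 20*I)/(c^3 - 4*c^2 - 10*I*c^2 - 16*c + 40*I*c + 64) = (c - 5*I)/(c^2 - 10*I*c - 16)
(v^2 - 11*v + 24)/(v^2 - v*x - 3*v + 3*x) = (8 - v)/(-v + x)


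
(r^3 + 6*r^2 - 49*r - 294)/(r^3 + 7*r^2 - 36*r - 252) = (r - 7)/(r - 6)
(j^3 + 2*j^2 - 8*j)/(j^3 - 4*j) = (j + 4)/(j + 2)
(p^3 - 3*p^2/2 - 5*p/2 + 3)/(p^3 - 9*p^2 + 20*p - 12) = (p + 3/2)/(p - 6)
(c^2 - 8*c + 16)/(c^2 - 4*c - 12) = (-c^2 + 8*c - 16)/(-c^2 + 4*c + 12)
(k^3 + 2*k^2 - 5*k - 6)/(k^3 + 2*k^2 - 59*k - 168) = (k^2 - k - 2)/(k^2 - k - 56)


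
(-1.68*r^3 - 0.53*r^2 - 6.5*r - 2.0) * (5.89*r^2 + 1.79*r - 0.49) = -9.8952*r^5 - 6.1289*r^4 - 38.4105*r^3 - 23.1553*r^2 - 0.395*r + 0.98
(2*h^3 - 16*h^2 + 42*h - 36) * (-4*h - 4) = -8*h^4 + 56*h^3 - 104*h^2 - 24*h + 144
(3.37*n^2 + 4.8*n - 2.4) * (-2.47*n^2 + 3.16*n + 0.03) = -8.3239*n^4 - 1.2068*n^3 + 21.1971*n^2 - 7.44*n - 0.072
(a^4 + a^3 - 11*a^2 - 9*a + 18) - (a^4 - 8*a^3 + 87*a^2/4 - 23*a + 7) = 9*a^3 - 131*a^2/4 + 14*a + 11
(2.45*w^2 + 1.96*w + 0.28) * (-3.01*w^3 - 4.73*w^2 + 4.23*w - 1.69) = -7.3745*w^5 - 17.4881*w^4 + 0.2499*w^3 + 2.8259*w^2 - 2.128*w - 0.4732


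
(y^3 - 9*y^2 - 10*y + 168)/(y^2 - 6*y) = y - 3 - 28/y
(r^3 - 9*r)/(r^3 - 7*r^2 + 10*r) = (r^2 - 9)/(r^2 - 7*r + 10)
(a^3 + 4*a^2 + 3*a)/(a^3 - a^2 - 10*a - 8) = a*(a + 3)/(a^2 - 2*a - 8)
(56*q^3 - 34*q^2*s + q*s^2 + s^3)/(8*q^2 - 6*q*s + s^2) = 7*q + s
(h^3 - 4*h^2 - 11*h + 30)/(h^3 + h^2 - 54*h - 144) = (h^2 - 7*h + 10)/(h^2 - 2*h - 48)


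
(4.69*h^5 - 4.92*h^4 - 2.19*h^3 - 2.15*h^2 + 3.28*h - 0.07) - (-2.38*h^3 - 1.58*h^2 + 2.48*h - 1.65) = 4.69*h^5 - 4.92*h^4 + 0.19*h^3 - 0.57*h^2 + 0.8*h + 1.58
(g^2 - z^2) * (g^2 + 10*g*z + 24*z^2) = g^4 + 10*g^3*z + 23*g^2*z^2 - 10*g*z^3 - 24*z^4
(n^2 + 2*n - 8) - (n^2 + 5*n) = -3*n - 8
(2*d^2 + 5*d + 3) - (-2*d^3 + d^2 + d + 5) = 2*d^3 + d^2 + 4*d - 2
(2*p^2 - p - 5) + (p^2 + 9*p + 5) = 3*p^2 + 8*p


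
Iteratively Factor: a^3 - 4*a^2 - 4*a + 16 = (a + 2)*(a^2 - 6*a + 8) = (a - 4)*(a + 2)*(a - 2)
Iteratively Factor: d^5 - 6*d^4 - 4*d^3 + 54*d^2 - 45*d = (d - 1)*(d^4 - 5*d^3 - 9*d^2 + 45*d) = d*(d - 1)*(d^3 - 5*d^2 - 9*d + 45) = d*(d - 3)*(d - 1)*(d^2 - 2*d - 15) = d*(d - 5)*(d - 3)*(d - 1)*(d + 3)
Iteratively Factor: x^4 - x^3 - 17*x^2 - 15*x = (x + 3)*(x^3 - 4*x^2 - 5*x) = (x + 1)*(x + 3)*(x^2 - 5*x) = (x - 5)*(x + 1)*(x + 3)*(x)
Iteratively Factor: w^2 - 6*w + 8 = (w - 4)*(w - 2)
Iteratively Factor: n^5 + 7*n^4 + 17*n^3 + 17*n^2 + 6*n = (n + 1)*(n^4 + 6*n^3 + 11*n^2 + 6*n) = (n + 1)*(n + 3)*(n^3 + 3*n^2 + 2*n) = n*(n + 1)*(n + 3)*(n^2 + 3*n + 2) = n*(n + 1)*(n + 2)*(n + 3)*(n + 1)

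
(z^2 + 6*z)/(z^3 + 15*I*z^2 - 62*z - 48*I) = z*(z + 6)/(z^3 + 15*I*z^2 - 62*z - 48*I)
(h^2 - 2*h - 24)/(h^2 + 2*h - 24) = (h^2 - 2*h - 24)/(h^2 + 2*h - 24)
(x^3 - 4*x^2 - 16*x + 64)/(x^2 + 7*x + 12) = (x^2 - 8*x + 16)/(x + 3)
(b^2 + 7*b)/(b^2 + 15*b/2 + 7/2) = 2*b/(2*b + 1)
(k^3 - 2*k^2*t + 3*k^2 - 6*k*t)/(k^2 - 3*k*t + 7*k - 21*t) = k*(k^2 - 2*k*t + 3*k - 6*t)/(k^2 - 3*k*t + 7*k - 21*t)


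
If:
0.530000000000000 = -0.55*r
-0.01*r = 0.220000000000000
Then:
No Solution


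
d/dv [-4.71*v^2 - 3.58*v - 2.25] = -9.42*v - 3.58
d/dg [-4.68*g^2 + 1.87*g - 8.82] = 1.87 - 9.36*g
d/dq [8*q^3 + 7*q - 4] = 24*q^2 + 7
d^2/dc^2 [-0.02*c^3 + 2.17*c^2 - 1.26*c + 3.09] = 4.34 - 0.12*c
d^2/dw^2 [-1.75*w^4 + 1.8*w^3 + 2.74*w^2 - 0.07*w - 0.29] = -21.0*w^2 + 10.8*w + 5.48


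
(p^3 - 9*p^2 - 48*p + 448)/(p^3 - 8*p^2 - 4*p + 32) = (p^2 - p - 56)/(p^2 - 4)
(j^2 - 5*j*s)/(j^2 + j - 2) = j*(j - 5*s)/(j^2 + j - 2)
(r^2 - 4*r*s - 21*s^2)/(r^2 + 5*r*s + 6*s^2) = (r - 7*s)/(r + 2*s)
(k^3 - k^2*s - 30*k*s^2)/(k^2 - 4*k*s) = (k^2 - k*s - 30*s^2)/(k - 4*s)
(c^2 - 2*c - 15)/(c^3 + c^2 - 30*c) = (c + 3)/(c*(c + 6))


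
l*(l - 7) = l^2 - 7*l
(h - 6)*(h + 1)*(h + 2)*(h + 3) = h^4 - 25*h^2 - 60*h - 36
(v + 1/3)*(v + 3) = v^2 + 10*v/3 + 1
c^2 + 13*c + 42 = (c + 6)*(c + 7)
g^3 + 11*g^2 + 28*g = g*(g + 4)*(g + 7)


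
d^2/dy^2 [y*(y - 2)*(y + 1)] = 6*y - 2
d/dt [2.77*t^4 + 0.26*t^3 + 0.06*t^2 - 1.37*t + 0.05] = 11.08*t^3 + 0.78*t^2 + 0.12*t - 1.37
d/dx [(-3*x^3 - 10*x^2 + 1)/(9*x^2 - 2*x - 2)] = (-27*x^4 + 12*x^3 + 38*x^2 + 22*x + 2)/(81*x^4 - 36*x^3 - 32*x^2 + 8*x + 4)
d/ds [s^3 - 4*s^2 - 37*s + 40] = 3*s^2 - 8*s - 37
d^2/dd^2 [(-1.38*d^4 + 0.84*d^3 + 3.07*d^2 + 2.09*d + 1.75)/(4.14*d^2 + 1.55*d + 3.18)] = (-47.305296*d^6 - 53.13276*d^5 - 128.900556*d^4 - 94.670508*d^3 - 205.156368*d^2 - 46.746612*d + 3.817466)/(70.957944*d^6 + 79.69914*d^5 + 193.350834*d^4 + 126.160235*d^3 + 148.515858*d^2 + 47.02266*d + 32.157432)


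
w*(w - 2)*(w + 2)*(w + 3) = w^4 + 3*w^3 - 4*w^2 - 12*w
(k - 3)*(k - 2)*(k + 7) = k^3 + 2*k^2 - 29*k + 42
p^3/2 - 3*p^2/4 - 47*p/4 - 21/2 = (p/2 + 1/2)*(p - 6)*(p + 7/2)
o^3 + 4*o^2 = o^2*(o + 4)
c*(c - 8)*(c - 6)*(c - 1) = c^4 - 15*c^3 + 62*c^2 - 48*c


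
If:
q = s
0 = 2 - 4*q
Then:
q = 1/2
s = 1/2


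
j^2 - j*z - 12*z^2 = (j - 4*z)*(j + 3*z)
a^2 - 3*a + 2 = (a - 2)*(a - 1)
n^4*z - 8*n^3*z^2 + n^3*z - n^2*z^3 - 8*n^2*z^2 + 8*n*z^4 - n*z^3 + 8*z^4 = (n - 8*z)*(n - z)*(n + z)*(n*z + z)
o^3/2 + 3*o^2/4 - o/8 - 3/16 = (o/2 + 1/4)*(o - 1/2)*(o + 3/2)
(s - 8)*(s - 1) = s^2 - 9*s + 8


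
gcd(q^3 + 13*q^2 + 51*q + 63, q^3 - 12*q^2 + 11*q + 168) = q + 3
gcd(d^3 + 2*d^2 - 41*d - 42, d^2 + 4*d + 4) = 1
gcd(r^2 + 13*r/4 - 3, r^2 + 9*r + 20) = r + 4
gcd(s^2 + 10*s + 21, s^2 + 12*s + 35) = s + 7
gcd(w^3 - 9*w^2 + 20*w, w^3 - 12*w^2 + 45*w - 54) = 1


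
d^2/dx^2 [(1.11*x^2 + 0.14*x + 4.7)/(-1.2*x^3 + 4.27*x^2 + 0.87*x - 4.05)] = (-3.1968*x^6 - 1.20960000000002*x^5 - 83.86488*x^4 + 463.698746*x^3 - 591.73689*x^2 + 17.76528*x - 207.07389)/(1.728*x^9 - 18.4464*x^8 + 61.88004*x^7 - 33.611203*x^6 - 169.376229*x^5 + 186.464646*x^4 + 148.662567*x^3 - 200.91969*x^2 - 42.810525*x + 66.430125)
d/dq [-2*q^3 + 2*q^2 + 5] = 2*q*(2 - 3*q)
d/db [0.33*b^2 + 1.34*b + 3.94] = 0.66*b + 1.34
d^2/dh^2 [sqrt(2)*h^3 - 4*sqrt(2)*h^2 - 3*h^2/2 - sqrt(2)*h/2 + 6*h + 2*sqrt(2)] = 6*sqrt(2)*h - 8*sqrt(2) - 3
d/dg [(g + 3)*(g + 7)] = 2*g + 10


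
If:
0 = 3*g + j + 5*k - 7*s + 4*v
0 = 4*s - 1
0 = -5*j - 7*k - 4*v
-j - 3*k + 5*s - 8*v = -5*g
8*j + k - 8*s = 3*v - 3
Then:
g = 829/1692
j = 281/1692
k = -17/36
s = 1/4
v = 349/564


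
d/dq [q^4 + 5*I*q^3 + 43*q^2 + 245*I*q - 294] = 4*q^3 + 15*I*q^2 + 86*q + 245*I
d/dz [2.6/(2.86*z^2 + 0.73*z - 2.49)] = (-14.872*z - 1.898)/(2.86*z^2 + 0.73*z - 2.49)^2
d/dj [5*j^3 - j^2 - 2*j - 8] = 15*j^2 - 2*j - 2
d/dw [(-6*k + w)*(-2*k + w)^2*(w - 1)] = (2*k - w)*((-6*k + w)*(2*k - w) + (2*k - w)*(w - 1) + 2*(6*k - w)*(w - 1))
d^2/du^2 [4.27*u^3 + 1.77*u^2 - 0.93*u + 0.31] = 25.62*u + 3.54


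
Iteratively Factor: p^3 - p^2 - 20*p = (p - 5)*(p^2 + 4*p) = (p - 5)*(p + 4)*(p)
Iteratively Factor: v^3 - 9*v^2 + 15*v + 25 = (v - 5)*(v^2 - 4*v - 5) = (v - 5)^2*(v + 1)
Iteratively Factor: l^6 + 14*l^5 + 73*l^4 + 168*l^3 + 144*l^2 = (l + 3)*(l^5 + 11*l^4 + 40*l^3 + 48*l^2) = l*(l + 3)*(l^4 + 11*l^3 + 40*l^2 + 48*l) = l^2*(l + 3)*(l^3 + 11*l^2 + 40*l + 48) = l^2*(l + 3)*(l + 4)*(l^2 + 7*l + 12) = l^2*(l + 3)*(l + 4)^2*(l + 3)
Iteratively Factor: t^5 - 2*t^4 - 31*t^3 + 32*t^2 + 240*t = (t - 5)*(t^4 + 3*t^3 - 16*t^2 - 48*t) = (t - 5)*(t + 3)*(t^3 - 16*t) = (t - 5)*(t + 3)*(t + 4)*(t^2 - 4*t) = t*(t - 5)*(t + 3)*(t + 4)*(t - 4)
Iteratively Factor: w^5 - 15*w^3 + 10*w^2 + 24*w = (w + 4)*(w^4 - 4*w^3 + w^2 + 6*w) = (w - 3)*(w + 4)*(w^3 - w^2 - 2*w) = (w - 3)*(w + 1)*(w + 4)*(w^2 - 2*w) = (w - 3)*(w - 2)*(w + 1)*(w + 4)*(w)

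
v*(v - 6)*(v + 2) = v^3 - 4*v^2 - 12*v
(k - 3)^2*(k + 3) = k^3 - 3*k^2 - 9*k + 27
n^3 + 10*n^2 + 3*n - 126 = (n - 3)*(n + 6)*(n + 7)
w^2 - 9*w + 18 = (w - 6)*(w - 3)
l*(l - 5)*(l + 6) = l^3 + l^2 - 30*l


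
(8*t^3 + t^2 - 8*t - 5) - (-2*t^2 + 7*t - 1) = 8*t^3 + 3*t^2 - 15*t - 4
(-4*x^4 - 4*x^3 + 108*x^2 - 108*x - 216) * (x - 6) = -4*x^5 + 20*x^4 + 132*x^3 - 756*x^2 + 432*x + 1296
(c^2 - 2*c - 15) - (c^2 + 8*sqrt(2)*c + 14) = -8*sqrt(2)*c - 2*c - 29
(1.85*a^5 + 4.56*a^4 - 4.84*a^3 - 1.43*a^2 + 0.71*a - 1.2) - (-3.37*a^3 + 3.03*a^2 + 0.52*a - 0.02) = 1.85*a^5 + 4.56*a^4 - 1.47*a^3 - 4.46*a^2 + 0.19*a - 1.18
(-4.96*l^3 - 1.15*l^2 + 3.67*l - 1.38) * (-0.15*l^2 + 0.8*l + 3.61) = 0.744*l^5 - 3.7955*l^4 - 19.3761*l^3 - 1.0085*l^2 + 12.1447*l - 4.9818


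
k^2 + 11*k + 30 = (k + 5)*(k + 6)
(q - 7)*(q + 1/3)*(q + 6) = q^3 - 2*q^2/3 - 127*q/3 - 14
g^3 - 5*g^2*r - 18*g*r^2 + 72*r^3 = (g - 6*r)*(g - 3*r)*(g + 4*r)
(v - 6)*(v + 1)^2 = v^3 - 4*v^2 - 11*v - 6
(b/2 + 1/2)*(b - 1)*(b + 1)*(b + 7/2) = b^4/2 + 9*b^3/4 + 5*b^2/4 - 9*b/4 - 7/4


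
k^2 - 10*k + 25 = (k - 5)^2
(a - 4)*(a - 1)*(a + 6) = a^3 + a^2 - 26*a + 24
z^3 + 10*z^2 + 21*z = z*(z + 3)*(z + 7)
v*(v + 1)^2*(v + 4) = v^4 + 6*v^3 + 9*v^2 + 4*v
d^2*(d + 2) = d^3 + 2*d^2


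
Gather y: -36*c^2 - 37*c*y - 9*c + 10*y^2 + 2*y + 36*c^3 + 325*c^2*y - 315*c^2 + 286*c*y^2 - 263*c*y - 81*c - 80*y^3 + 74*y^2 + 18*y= 36*c^3 - 351*c^2 - 90*c - 80*y^3 + y^2*(286*c + 84) + y*(325*c^2 - 300*c + 20)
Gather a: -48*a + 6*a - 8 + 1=-42*a - 7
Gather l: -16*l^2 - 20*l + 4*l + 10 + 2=-16*l^2 - 16*l + 12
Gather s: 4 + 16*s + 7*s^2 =7*s^2 + 16*s + 4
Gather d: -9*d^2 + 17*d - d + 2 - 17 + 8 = -9*d^2 + 16*d - 7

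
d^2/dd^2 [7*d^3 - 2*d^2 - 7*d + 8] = 42*d - 4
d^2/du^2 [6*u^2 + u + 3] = 12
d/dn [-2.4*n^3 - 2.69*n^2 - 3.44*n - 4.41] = -7.2*n^2 - 5.38*n - 3.44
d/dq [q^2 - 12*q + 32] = 2*q - 12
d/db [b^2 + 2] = 2*b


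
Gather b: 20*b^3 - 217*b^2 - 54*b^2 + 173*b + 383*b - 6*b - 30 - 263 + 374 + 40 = 20*b^3 - 271*b^2 + 550*b + 121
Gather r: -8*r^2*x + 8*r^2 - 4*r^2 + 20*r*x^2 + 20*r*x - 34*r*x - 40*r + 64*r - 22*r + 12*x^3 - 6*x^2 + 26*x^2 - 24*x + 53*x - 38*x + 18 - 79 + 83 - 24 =r^2*(4 - 8*x) + r*(20*x^2 - 14*x + 2) + 12*x^3 + 20*x^2 - 9*x - 2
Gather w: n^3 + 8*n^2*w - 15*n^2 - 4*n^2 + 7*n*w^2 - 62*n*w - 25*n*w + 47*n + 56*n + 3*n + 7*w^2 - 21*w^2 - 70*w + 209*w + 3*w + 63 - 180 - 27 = n^3 - 19*n^2 + 106*n + w^2*(7*n - 14) + w*(8*n^2 - 87*n + 142) - 144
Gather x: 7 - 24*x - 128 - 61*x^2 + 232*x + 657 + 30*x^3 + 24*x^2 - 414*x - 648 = 30*x^3 - 37*x^2 - 206*x - 112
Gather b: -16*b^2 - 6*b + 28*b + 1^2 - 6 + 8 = -16*b^2 + 22*b + 3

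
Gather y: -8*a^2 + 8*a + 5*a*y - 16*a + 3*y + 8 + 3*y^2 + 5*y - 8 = -8*a^2 - 8*a + 3*y^2 + y*(5*a + 8)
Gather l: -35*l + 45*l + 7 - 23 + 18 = 10*l + 2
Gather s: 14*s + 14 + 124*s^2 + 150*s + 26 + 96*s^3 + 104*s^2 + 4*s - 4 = 96*s^3 + 228*s^2 + 168*s + 36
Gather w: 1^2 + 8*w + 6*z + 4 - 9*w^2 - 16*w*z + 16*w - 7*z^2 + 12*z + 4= -9*w^2 + w*(24 - 16*z) - 7*z^2 + 18*z + 9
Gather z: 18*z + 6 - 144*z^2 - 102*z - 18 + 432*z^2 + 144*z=288*z^2 + 60*z - 12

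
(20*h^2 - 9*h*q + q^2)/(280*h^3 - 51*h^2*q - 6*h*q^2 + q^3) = (-4*h + q)/(-56*h^2 - h*q + q^2)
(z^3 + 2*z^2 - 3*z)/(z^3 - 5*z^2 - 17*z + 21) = z/(z - 7)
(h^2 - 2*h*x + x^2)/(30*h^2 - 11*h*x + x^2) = (h^2 - 2*h*x + x^2)/(30*h^2 - 11*h*x + x^2)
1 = 1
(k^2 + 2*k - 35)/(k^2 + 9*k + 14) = (k - 5)/(k + 2)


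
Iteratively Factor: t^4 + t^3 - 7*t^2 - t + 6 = (t - 2)*(t^3 + 3*t^2 - t - 3) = (t - 2)*(t + 3)*(t^2 - 1) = (t - 2)*(t - 1)*(t + 3)*(t + 1)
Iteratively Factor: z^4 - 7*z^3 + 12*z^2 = (z - 3)*(z^3 - 4*z^2) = z*(z - 3)*(z^2 - 4*z) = z^2*(z - 3)*(z - 4)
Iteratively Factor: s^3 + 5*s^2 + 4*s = (s + 4)*(s^2 + s) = s*(s + 4)*(s + 1)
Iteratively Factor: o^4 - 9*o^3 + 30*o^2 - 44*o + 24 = (o - 2)*(o^3 - 7*o^2 + 16*o - 12) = (o - 3)*(o - 2)*(o^2 - 4*o + 4) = (o - 3)*(o - 2)^2*(o - 2)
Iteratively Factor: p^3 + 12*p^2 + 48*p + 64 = (p + 4)*(p^2 + 8*p + 16) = (p + 4)^2*(p + 4)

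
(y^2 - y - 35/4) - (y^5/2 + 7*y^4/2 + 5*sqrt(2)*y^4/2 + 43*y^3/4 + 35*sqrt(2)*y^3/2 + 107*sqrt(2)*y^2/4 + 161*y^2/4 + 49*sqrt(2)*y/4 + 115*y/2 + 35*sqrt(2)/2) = -y^5/2 - 5*sqrt(2)*y^4/2 - 7*y^4/2 - 35*sqrt(2)*y^3/2 - 43*y^3/4 - 157*y^2/4 - 107*sqrt(2)*y^2/4 - 117*y/2 - 49*sqrt(2)*y/4 - 35*sqrt(2)/2 - 35/4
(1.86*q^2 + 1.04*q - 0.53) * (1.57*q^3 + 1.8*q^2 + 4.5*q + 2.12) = 2.9202*q^5 + 4.9808*q^4 + 9.4099*q^3 + 7.6692*q^2 - 0.1802*q - 1.1236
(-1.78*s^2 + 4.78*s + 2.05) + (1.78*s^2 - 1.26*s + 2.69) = 3.52*s + 4.74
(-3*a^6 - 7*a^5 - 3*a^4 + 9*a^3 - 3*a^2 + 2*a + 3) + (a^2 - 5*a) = -3*a^6 - 7*a^5 - 3*a^4 + 9*a^3 - 2*a^2 - 3*a + 3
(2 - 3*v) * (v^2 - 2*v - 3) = -3*v^3 + 8*v^2 + 5*v - 6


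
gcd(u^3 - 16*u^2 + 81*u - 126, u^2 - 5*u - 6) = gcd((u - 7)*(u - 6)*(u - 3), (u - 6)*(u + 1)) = u - 6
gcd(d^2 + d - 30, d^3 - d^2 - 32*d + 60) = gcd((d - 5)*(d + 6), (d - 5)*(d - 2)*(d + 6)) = d^2 + d - 30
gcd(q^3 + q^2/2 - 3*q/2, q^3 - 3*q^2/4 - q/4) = q^2 - q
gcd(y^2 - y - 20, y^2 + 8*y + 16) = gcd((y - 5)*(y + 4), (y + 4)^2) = y + 4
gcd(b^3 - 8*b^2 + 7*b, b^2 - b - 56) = 1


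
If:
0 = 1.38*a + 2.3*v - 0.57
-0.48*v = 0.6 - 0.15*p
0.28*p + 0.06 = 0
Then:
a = 2.61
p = -0.21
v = -1.32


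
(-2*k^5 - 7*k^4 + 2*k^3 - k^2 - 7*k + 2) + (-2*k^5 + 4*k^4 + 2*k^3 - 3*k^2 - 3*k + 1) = -4*k^5 - 3*k^4 + 4*k^3 - 4*k^2 - 10*k + 3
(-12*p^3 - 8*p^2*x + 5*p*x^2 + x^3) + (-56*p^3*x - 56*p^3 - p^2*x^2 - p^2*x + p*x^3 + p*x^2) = -56*p^3*x - 68*p^3 - p^2*x^2 - 9*p^2*x + p*x^3 + 6*p*x^2 + x^3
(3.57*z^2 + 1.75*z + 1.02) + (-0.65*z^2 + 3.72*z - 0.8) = 2.92*z^2 + 5.47*z + 0.22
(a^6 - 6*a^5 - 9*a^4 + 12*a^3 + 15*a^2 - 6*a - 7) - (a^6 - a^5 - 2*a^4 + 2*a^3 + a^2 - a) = -5*a^5 - 7*a^4 + 10*a^3 + 14*a^2 - 5*a - 7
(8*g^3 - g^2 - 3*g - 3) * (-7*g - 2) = -56*g^4 - 9*g^3 + 23*g^2 + 27*g + 6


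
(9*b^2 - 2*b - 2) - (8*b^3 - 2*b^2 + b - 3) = -8*b^3 + 11*b^2 - 3*b + 1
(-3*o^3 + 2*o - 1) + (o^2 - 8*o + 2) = -3*o^3 + o^2 - 6*o + 1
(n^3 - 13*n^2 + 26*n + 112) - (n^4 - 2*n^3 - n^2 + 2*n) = -n^4 + 3*n^3 - 12*n^2 + 24*n + 112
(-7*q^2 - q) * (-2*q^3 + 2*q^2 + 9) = 14*q^5 - 12*q^4 - 2*q^3 - 63*q^2 - 9*q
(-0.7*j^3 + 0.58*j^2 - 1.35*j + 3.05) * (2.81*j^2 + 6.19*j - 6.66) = -1.967*j^5 - 2.7032*j^4 + 4.4587*j^3 - 3.6488*j^2 + 27.8705*j - 20.313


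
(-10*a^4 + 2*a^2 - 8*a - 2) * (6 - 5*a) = 50*a^5 - 60*a^4 - 10*a^3 + 52*a^2 - 38*a - 12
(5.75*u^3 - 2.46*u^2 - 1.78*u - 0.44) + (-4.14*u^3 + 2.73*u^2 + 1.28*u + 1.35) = 1.61*u^3 + 0.27*u^2 - 0.5*u + 0.91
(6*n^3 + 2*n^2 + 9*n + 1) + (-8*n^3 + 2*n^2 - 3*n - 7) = -2*n^3 + 4*n^2 + 6*n - 6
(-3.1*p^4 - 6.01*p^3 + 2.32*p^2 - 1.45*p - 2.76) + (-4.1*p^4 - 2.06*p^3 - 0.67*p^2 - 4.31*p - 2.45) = -7.2*p^4 - 8.07*p^3 + 1.65*p^2 - 5.76*p - 5.21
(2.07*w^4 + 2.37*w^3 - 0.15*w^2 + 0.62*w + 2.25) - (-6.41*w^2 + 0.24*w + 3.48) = 2.07*w^4 + 2.37*w^3 + 6.26*w^2 + 0.38*w - 1.23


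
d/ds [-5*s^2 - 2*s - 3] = -10*s - 2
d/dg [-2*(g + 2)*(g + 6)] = -4*g - 16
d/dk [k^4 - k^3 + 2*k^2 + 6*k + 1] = 4*k^3 - 3*k^2 + 4*k + 6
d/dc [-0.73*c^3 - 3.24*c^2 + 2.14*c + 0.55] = -2.19*c^2 - 6.48*c + 2.14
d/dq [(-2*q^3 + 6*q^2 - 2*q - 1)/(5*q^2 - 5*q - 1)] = (-10*q^4 + 20*q^3 - 14*q^2 - 2*q - 3)/(25*q^4 - 50*q^3 + 15*q^2 + 10*q + 1)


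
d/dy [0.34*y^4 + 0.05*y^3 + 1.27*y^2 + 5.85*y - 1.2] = 1.36*y^3 + 0.15*y^2 + 2.54*y + 5.85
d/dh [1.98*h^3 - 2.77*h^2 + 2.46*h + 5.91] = 5.94*h^2 - 5.54*h + 2.46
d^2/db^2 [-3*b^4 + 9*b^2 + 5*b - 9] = 18 - 36*b^2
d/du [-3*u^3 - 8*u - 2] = -9*u^2 - 8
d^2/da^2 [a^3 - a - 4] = 6*a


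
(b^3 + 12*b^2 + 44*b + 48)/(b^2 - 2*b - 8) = (b^2 + 10*b + 24)/(b - 4)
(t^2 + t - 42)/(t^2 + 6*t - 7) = (t - 6)/(t - 1)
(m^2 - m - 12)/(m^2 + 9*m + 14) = (m^2 - m - 12)/(m^2 + 9*m + 14)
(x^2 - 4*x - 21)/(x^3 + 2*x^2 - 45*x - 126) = 1/(x + 6)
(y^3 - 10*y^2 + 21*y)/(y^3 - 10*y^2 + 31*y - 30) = y*(y - 7)/(y^2 - 7*y + 10)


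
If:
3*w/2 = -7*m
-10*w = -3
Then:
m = -9/140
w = 3/10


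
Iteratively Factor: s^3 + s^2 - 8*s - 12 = (s + 2)*(s^2 - s - 6) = (s - 3)*(s + 2)*(s + 2)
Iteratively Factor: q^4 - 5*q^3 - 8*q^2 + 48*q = (q - 4)*(q^3 - q^2 - 12*q) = q*(q - 4)*(q^2 - q - 12) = q*(q - 4)^2*(q + 3)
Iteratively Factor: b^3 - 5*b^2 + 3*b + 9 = (b + 1)*(b^2 - 6*b + 9) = (b - 3)*(b + 1)*(b - 3)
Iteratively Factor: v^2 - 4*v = (v - 4)*(v)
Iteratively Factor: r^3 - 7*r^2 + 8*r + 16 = (r - 4)*(r^2 - 3*r - 4) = (r - 4)^2*(r + 1)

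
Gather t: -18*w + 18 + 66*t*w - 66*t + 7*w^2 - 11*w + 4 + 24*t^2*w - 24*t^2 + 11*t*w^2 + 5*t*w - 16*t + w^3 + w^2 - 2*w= t^2*(24*w - 24) + t*(11*w^2 + 71*w - 82) + w^3 + 8*w^2 - 31*w + 22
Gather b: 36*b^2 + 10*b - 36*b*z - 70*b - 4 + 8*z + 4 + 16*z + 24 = 36*b^2 + b*(-36*z - 60) + 24*z + 24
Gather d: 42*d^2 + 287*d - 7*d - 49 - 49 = 42*d^2 + 280*d - 98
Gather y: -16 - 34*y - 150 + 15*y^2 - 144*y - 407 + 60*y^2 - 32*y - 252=75*y^2 - 210*y - 825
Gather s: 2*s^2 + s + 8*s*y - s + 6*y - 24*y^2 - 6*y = 2*s^2 + 8*s*y - 24*y^2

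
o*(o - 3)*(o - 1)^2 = o^4 - 5*o^3 + 7*o^2 - 3*o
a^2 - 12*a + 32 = (a - 8)*(a - 4)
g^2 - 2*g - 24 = (g - 6)*(g + 4)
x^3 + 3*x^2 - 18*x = x*(x - 3)*(x + 6)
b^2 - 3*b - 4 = (b - 4)*(b + 1)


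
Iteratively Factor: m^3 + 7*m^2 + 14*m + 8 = (m + 4)*(m^2 + 3*m + 2) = (m + 1)*(m + 4)*(m + 2)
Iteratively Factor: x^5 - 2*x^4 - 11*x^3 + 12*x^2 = (x + 3)*(x^4 - 5*x^3 + 4*x^2) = (x - 1)*(x + 3)*(x^3 - 4*x^2) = (x - 4)*(x - 1)*(x + 3)*(x^2) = x*(x - 4)*(x - 1)*(x + 3)*(x)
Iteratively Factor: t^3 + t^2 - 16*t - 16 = (t + 1)*(t^2 - 16) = (t - 4)*(t + 1)*(t + 4)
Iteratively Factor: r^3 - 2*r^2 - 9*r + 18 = (r - 3)*(r^2 + r - 6) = (r - 3)*(r - 2)*(r + 3)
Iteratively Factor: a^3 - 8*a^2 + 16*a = (a - 4)*(a^2 - 4*a) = a*(a - 4)*(a - 4)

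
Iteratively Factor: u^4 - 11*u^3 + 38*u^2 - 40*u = (u)*(u^3 - 11*u^2 + 38*u - 40) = u*(u - 4)*(u^2 - 7*u + 10) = u*(u - 5)*(u - 4)*(u - 2)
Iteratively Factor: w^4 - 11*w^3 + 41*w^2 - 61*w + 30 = (w - 1)*(w^3 - 10*w^2 + 31*w - 30) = (w - 3)*(w - 1)*(w^2 - 7*w + 10) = (w - 5)*(w - 3)*(w - 1)*(w - 2)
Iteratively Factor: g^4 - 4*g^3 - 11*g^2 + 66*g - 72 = (g - 3)*(g^3 - g^2 - 14*g + 24) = (g - 3)*(g + 4)*(g^2 - 5*g + 6) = (g - 3)^2*(g + 4)*(g - 2)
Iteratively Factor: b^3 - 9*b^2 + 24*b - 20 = (b - 2)*(b^2 - 7*b + 10) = (b - 2)^2*(b - 5)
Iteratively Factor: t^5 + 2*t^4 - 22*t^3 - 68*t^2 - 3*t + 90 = (t - 5)*(t^4 + 7*t^3 + 13*t^2 - 3*t - 18) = (t - 5)*(t - 1)*(t^3 + 8*t^2 + 21*t + 18) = (t - 5)*(t - 1)*(t + 2)*(t^2 + 6*t + 9) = (t - 5)*(t - 1)*(t + 2)*(t + 3)*(t + 3)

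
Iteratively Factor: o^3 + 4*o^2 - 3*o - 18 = (o - 2)*(o^2 + 6*o + 9) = (o - 2)*(o + 3)*(o + 3)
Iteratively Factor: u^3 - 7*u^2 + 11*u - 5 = (u - 5)*(u^2 - 2*u + 1) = (u - 5)*(u - 1)*(u - 1)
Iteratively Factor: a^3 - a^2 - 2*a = (a + 1)*(a^2 - 2*a) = a*(a + 1)*(a - 2)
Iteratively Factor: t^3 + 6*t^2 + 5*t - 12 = (t + 3)*(t^2 + 3*t - 4) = (t - 1)*(t + 3)*(t + 4)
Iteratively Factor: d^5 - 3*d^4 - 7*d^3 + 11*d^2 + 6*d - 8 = (d - 4)*(d^4 + d^3 - 3*d^2 - d + 2) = (d - 4)*(d + 2)*(d^3 - d^2 - d + 1) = (d - 4)*(d + 1)*(d + 2)*(d^2 - 2*d + 1) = (d - 4)*(d - 1)*(d + 1)*(d + 2)*(d - 1)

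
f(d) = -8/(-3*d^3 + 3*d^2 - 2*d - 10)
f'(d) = -8*(9*d^2 - 6*d + 2)/(-3*d^3 + 3*d^2 - 2*d - 10)^2 = 8*(-9*d^2 + 6*d - 2)/(3*d^3 - 3*d^2 + 2*d + 10)^2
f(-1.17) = -6.39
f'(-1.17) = -108.99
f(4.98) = 0.03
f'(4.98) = -0.02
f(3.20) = 0.10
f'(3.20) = -0.09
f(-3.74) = -0.04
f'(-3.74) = -0.03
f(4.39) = 0.04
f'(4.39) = -0.03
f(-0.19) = 0.84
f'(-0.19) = -0.31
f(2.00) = 0.31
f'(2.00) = -0.31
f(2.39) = 0.21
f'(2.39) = -0.21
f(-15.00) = 0.00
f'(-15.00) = 0.00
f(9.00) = 0.00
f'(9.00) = 0.00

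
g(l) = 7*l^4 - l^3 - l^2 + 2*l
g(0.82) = 3.58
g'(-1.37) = -72.89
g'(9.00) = 20153.00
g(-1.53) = 36.54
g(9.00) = 45135.00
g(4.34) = 2391.56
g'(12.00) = 47930.00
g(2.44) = 232.52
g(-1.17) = 11.01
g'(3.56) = 1220.16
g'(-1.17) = -44.61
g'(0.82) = 13.78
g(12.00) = 143304.00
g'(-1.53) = -102.25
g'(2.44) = 386.01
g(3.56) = 1073.67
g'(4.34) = 2225.72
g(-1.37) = 22.61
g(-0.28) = -0.57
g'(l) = 28*l^3 - 3*l^2 - 2*l + 2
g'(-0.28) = 1.71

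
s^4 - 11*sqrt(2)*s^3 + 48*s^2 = s^2*(s - 8*sqrt(2))*(s - 3*sqrt(2))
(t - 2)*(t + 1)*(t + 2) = t^3 + t^2 - 4*t - 4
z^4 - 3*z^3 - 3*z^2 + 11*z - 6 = (z - 3)*(z - 1)^2*(z + 2)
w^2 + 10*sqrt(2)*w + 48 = (w + 4*sqrt(2))*(w + 6*sqrt(2))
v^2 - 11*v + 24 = (v - 8)*(v - 3)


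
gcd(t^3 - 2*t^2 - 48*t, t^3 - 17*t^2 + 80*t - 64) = t - 8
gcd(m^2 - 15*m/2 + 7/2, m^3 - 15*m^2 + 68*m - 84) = m - 7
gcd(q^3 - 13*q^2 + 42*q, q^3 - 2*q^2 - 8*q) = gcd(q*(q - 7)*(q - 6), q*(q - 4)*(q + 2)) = q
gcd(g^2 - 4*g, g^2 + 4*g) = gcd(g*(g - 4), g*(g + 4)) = g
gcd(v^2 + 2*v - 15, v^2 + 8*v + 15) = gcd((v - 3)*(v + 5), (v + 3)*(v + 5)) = v + 5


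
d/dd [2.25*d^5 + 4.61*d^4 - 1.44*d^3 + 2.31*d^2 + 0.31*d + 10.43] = 11.25*d^4 + 18.44*d^3 - 4.32*d^2 + 4.62*d + 0.31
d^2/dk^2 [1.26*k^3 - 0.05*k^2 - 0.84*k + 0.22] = 7.56*k - 0.1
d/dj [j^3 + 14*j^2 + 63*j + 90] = 3*j^2 + 28*j + 63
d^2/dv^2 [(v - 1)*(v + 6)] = 2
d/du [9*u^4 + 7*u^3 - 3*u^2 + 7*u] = 36*u^3 + 21*u^2 - 6*u + 7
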